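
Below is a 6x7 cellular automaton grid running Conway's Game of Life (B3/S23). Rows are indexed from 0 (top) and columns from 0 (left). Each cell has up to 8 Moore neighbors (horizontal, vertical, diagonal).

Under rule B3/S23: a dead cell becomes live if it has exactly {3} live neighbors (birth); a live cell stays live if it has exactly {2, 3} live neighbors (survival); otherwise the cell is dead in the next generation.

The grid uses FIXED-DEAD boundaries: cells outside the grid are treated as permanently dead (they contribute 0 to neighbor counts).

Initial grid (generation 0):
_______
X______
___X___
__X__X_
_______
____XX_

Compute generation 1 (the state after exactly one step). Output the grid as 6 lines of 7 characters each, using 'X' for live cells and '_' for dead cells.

Simulating step by step:
Generation 0 (given above): 6 live cells
Generation 1: 2 live cells
(generation 1 grid is the final answer)

Answer: _______
_______
_______
_______
____XX_
_______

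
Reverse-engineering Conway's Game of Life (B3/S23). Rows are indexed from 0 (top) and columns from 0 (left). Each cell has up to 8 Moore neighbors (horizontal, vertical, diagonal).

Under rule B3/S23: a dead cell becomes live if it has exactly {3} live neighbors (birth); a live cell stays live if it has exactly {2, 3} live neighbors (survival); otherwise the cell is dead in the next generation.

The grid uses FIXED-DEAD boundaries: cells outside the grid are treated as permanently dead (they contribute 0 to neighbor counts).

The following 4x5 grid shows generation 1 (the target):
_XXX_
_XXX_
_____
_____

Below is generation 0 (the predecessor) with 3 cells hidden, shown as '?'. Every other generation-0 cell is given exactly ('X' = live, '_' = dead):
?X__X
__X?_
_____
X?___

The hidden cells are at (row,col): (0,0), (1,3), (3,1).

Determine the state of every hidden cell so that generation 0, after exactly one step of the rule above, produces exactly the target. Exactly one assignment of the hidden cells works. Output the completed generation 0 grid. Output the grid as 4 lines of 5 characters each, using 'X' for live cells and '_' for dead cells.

Hidden generation-0 cells (in order): (0,0), (1,3), (3,1).
A hidden cell only influences target cells in its own 3x3 neighborhood. Try each of the 2^3 = 8 assignments, step the completed generation 0 forward once under B3/S23, and compare with the target:
  (0,0)=_ (1,3)=_ (3,1)=_ -> step gives (0,1)='_' but target has 'X' -> reject
  (0,0)=_ (1,3)=_ (3,1)=X -> step gives (0,1)='_' but target has 'X' -> reject
  (0,0)=_ (1,3)=X (3,1)=_ -> step gives (0,1)='_' but target has 'X' -> reject
  (0,0)=_ (1,3)=X (3,1)=X -> step gives (0,1)='_' but target has 'X' -> reject
  (0,0)=X (1,3)=_ (3,1)=_ -> step gives (0,2)='_' but target has 'X' -> reject
  (0,0)=X (1,3)=_ (3,1)=X -> step gives (0,2)='_' but target has 'X' -> reject
  (0,0)=X (1,3)=X (3,1)=_ -> step reproduces the target at every cell -> ACCEPT
  (0,0)=X (1,3)=X (3,1)=X -> step gives (2,1)='X' but target has '_' -> reject
Unique solution: (0,0)=live, (1,3)=live, (3,1)=dead.
Check: live-neighbor counts of every cell in the completed generation 0:
12331
23222
12221
01000
Applying B3/S23 to generation 0 with these counts gives:
_XXX_
_XXX_
_____
_____
which matches the target exactly.

Answer: XX__X
__XX_
_____
X____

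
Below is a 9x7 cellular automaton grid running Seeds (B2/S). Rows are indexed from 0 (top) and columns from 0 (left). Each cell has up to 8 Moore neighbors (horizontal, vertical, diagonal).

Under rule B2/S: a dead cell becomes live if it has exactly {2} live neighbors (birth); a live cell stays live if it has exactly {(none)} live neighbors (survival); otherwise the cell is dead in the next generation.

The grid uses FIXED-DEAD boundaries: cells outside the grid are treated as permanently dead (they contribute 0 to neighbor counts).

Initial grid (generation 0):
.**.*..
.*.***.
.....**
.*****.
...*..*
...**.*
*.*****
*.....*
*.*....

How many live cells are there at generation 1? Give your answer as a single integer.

Answer: 5

Derivation:
Simulating step by step:
Generation 0 (given above): 29 live cells
Generation 1: 5 live cells
*......
*......
*......
.......
.*.....
.*.....
.......
.......
.......
Population at generation 1: 5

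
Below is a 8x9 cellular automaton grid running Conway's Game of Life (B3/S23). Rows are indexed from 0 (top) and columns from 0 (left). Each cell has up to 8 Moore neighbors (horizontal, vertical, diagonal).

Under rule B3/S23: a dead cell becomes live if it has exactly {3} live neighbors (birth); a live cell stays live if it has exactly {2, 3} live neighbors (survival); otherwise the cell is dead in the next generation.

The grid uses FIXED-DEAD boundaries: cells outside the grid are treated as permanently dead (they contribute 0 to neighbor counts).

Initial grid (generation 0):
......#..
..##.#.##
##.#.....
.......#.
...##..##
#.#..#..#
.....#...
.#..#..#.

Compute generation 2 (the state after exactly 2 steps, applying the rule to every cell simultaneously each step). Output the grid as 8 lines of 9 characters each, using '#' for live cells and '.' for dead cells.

Answer: ..##.###.
.#..#....
.#.......
.........
.........
..##....#
....#....
.....#...

Derivation:
Simulating step by step:
Generation 0 (given above): 22 live cells
Generation 1: 33 live cells
......##.
.####.##.
.#.##.###
..###..##
...##.###
...#.####
.#..###..
.........
Generation 2: 13 live cells
(generation 2 grid is the final answer)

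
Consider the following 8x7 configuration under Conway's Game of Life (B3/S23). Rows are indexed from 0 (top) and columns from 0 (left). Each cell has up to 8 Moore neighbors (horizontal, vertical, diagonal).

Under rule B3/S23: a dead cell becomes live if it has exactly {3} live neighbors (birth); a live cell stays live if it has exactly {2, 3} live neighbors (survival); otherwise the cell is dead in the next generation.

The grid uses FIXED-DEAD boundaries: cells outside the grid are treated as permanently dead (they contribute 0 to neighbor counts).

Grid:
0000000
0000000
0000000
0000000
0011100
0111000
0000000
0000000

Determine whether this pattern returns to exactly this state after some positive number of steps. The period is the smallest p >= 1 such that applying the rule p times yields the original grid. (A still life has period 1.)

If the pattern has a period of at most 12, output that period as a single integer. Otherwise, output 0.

Answer: 2

Derivation:
Simulating and comparing each generation to the original:
Gen 0 (original, given above): 6 live cells
Gen 1: 6 live cells, differs from original
Gen 2: 6 live cells, MATCHES original -> period = 2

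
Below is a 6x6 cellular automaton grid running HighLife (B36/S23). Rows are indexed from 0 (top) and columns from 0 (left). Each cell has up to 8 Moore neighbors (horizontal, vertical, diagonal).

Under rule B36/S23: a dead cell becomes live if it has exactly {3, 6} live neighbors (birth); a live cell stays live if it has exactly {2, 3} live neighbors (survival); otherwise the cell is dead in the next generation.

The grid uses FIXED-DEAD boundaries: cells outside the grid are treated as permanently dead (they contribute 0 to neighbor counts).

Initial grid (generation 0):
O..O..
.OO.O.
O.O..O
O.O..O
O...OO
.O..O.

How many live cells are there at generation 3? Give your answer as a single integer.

Simulating step by step:
Generation 0 (given above): 16 live cells
Generation 1: 20 live cells
.OOO..
O.O.O.
OOO.OO
O..O.O
O..OOO
....OO
Generation 2: 14 live cells
.OOO..
O..OOO
O.O..O
O.....
...O..
...O.O
Generation 3: 11 live cells
.OOO..
O....O
O..O.O
.O....
....O.
....O.
Population at generation 3: 11

Answer: 11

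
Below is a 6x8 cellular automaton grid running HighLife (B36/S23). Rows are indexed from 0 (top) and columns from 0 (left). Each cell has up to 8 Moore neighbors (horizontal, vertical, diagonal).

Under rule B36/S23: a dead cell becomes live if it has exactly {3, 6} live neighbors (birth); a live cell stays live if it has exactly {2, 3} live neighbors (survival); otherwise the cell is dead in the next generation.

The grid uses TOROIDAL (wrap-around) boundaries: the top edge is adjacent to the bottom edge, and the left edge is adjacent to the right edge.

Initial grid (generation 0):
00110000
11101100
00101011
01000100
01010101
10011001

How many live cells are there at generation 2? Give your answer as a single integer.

Simulating step by step:
Generation 0 (given above): 21 live cells
Generation 1: 24 live cells
00000101
10011111
00101011
01010101
01010101
11000011
Generation 2: 19 live cells
11000000
10010000
01100100
01010111
01000110
01101100
Population at generation 2: 19

Answer: 19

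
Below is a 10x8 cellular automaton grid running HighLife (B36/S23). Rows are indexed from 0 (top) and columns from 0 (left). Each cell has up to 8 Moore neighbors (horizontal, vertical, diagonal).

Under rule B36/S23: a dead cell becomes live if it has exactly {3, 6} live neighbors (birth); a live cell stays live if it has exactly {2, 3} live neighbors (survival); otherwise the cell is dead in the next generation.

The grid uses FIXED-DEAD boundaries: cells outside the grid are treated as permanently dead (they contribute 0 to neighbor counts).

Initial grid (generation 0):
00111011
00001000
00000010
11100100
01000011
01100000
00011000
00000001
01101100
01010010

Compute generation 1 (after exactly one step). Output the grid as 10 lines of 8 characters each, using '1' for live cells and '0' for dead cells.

Answer: 00011100
00001011
01000100
11100101
00000010
01110000
00110000
00100100
01111110
01011100

Derivation:
Simulating step by step:
Generation 0 (given above): 26 live cells
Generation 1: 31 live cells
(generation 1 grid is the final answer)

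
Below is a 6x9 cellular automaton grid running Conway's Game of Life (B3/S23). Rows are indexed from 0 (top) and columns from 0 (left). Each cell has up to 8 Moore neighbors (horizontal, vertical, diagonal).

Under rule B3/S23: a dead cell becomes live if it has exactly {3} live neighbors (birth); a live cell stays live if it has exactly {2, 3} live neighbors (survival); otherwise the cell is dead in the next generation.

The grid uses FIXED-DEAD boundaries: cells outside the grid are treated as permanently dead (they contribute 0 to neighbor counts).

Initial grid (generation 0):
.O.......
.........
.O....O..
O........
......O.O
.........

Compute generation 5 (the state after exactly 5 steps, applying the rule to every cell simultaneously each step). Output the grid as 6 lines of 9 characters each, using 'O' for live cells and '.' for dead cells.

Simulating step by step:
Generation 0 (given above): 6 live cells
Generation 1: 1 live cells
.........
.........
.........
.......O.
.........
.........
Generation 2: 0 live cells
.........
.........
.........
.........
.........
.........
Generation 3: 0 live cells
.........
.........
.........
.........
.........
.........
Generation 4: 0 live cells
.........
.........
.........
.........
.........
.........
Generation 5: 0 live cells
(generation 5 grid is the final answer)

Answer: .........
.........
.........
.........
.........
.........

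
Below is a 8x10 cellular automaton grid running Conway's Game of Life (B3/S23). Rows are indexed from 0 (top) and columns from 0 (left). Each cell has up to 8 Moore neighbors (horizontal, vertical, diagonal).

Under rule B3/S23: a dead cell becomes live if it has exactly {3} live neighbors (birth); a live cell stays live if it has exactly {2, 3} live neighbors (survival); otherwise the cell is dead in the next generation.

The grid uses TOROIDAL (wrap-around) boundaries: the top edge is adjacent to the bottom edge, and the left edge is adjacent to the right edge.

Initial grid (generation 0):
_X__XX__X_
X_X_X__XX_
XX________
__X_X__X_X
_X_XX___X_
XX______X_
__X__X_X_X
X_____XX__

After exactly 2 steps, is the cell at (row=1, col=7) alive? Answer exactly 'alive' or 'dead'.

Answer: alive

Derivation:
Simulating step by step:
Generation 0 (given above): 29 live cells
Generation 1: 38 live cells
XX_XXX__X_
X_XXXX_XX_
X_X____X__
__X_X___XX
_X_XX__XX_
XX_XX__XX_
_______X_X
XX__X__X_X
Generation 2: 32 live cells
__________
X____X_XX_
X_X__XXX__
X_X_X____X
_X___X____
XX_XX_X___
__XXX_XX__
_XXXXXXX__

Cell (1,7) at generation 2: 1 -> alive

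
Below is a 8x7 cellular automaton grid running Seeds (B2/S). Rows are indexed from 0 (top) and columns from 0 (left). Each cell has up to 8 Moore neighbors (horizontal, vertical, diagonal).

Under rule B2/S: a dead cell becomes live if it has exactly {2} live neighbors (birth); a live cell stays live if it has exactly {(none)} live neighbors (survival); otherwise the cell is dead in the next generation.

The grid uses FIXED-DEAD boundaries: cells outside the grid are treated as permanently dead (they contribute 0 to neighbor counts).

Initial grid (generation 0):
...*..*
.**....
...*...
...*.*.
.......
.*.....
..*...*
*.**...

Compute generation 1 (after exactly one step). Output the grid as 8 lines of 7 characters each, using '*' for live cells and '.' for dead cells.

Answer: .*.....
....*..
.*.....
..*....
..*.*..
..*....
*......
.......

Derivation:
Simulating step by step:
Generation 0 (given above): 13 live cells
Generation 1: 8 live cells
(generation 1 grid is the final answer)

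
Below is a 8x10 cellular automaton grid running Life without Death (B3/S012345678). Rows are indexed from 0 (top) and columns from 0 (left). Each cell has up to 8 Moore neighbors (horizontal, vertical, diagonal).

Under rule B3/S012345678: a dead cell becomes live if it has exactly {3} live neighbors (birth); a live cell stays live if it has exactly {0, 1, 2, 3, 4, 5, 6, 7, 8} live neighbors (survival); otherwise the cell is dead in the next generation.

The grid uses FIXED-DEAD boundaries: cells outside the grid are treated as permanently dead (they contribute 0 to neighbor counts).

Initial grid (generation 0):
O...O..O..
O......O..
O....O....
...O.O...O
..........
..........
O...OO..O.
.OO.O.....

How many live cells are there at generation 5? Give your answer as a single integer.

Answer: 47

Derivation:
Simulating step by step:
Generation 0 (given above): 17 live cells
Generation 1: 26 live cells
O...O..O..
OO....OO..
O...OOO...
...OOO...O
..........
..........
OO.OOO..O.
.OOOOO....
Generation 2: 36 live cells
OO..O.OO..
OO..O.OO..
OO.OOOOO..
...OOOO..O
....O.....
....O.....
OO.OOO..O.
OOOOOO....
Generation 3: 40 live cells
OO..O.OO..
OO..O.OOO.
OO.OOOOOO.
..OOOOOO.O
....O.....
....O.....
OO.OOO..O.
OOOOOO....
Generation 4: 44 live cells
OO..O.OOO.
OO..O.OOO.
OO.OOOOOOO
.OOOOOOO.O
....O.O...
....O.....
OO.OOO..O.
OOOOOO....
Generation 5: 47 live cells
OO..O.OOO.
OO..O.OOO.
OO.OOOOOOO
OOOOOOOO.O
..O.O.OO..
....O.....
OO.OOO..O.
OOOOOO....
Population at generation 5: 47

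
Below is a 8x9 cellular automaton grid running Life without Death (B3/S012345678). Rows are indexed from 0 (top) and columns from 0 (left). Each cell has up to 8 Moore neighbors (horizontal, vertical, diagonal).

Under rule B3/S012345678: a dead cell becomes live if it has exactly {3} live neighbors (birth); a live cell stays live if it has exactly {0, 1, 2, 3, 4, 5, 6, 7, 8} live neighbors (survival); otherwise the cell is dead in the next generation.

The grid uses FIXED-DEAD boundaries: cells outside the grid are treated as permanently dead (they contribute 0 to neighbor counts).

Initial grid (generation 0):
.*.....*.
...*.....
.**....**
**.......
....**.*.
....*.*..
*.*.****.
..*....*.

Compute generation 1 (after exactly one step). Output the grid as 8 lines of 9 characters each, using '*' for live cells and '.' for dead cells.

Simulating step by step:
Generation 0 (given above): 22 live cells
Generation 1: 35 live cells
(generation 1 grid is the final answer)

Answer: .*.....*.
.*.*...**
***....**
***...***
....****.
....*.*..
***.****.
.***.*.*.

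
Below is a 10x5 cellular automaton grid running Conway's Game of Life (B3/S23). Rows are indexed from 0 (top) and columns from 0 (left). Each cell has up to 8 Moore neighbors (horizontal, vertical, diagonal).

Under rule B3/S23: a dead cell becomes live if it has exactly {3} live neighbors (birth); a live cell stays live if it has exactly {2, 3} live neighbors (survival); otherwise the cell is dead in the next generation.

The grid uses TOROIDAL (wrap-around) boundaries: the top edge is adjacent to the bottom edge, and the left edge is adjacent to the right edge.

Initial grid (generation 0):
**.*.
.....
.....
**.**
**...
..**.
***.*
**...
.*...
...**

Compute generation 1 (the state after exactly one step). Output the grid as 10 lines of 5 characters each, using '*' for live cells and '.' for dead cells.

Answer: *.**.
.....
*...*
.**.*
.....
...*.
....*
....*
.**.*
.*.**

Derivation:
Simulating step by step:
Generation 0 (given above): 20 live cells
Generation 1: 17 live cells
(generation 1 grid is the final answer)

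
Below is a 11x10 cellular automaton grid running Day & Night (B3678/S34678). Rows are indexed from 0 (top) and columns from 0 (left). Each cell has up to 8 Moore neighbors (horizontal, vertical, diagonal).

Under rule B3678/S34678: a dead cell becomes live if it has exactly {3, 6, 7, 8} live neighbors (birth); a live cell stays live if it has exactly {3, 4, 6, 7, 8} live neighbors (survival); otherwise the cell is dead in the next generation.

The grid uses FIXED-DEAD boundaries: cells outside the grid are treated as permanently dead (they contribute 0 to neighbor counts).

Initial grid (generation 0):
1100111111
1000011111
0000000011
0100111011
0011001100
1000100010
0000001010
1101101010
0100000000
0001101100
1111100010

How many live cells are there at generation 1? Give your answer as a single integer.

Answer: 42

Derivation:
Simulating step by step:
Generation 0 (given above): 48 live cells
Generation 1: 42 live cells
0000010001
0100110110
0000100110
0011011011
0101001101
0001011000
1101100001
0010010000
1000001000
1001110000
0011110100
Population at generation 1: 42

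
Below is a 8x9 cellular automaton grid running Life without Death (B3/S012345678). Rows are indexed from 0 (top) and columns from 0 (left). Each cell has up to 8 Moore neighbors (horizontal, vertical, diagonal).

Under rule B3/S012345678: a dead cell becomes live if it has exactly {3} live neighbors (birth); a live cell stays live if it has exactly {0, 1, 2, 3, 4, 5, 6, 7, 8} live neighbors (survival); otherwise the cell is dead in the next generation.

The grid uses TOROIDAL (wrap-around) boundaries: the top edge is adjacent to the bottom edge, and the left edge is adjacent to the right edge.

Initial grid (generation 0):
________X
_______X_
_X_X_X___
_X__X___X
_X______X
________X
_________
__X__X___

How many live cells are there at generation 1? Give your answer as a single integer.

Answer: 18

Derivation:
Simulating step by step:
Generation 0 (given above): 13 live cells
Generation 1: 18 live cells
________X
_______X_
XXXXXX___
_X__X___X
_X_____XX
X_______X
_________
__X__X___
Population at generation 1: 18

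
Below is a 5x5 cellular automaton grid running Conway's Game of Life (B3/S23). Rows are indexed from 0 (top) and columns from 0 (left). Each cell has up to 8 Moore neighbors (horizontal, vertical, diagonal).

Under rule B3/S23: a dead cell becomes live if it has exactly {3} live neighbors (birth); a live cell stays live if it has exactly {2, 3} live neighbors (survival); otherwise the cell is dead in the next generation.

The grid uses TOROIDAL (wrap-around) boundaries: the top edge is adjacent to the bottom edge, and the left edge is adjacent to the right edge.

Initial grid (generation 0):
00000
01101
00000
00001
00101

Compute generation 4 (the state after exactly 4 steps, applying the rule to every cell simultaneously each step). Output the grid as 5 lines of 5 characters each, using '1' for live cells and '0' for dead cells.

Simulating step by step:
Generation 0 (given above): 6 live cells
Generation 1: 7 live cells
11100
00000
10010
00010
00010
Generation 2: 11 live cells
01100
10101
00001
00110
01011
Generation 3: 12 live cells
00000
10101
11101
10100
11001
Generation 4: 8 live cells
(generation 4 grid is the final answer)

Answer: 00010
00101
00100
00100
11001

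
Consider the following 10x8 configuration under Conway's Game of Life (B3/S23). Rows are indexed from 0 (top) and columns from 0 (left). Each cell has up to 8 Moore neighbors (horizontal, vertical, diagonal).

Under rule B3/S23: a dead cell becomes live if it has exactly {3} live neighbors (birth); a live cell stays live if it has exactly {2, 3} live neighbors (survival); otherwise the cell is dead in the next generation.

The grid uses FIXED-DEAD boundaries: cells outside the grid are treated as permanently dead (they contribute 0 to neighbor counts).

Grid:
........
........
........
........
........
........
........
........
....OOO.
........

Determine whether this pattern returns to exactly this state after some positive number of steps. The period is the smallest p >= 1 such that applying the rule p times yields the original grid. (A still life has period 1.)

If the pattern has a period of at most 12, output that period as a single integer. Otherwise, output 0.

Answer: 2

Derivation:
Simulating and comparing each generation to the original:
Gen 0 (original, given above): 3 live cells
Gen 1: 3 live cells, differs from original
Gen 2: 3 live cells, MATCHES original -> period = 2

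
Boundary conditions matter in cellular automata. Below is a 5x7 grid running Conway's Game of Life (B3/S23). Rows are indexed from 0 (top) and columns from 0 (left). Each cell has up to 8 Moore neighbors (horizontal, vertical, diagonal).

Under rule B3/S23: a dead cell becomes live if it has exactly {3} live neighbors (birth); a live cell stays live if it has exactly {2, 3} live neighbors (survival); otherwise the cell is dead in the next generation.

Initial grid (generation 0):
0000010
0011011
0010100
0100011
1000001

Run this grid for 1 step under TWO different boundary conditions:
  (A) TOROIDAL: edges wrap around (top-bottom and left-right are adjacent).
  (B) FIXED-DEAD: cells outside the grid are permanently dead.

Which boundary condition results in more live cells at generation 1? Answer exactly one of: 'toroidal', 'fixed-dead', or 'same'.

Answer: same

Derivation:
Under TOROIDAL boundary, generation 1:
1000110
0011011
1110100
0100011
1000000
Population = 15

Under FIXED-DEAD boundary, generation 1:
0000111
0011011
0110100
0100011
0000011
Population = 15

Comparison: toroidal=15, fixed-dead=15 -> same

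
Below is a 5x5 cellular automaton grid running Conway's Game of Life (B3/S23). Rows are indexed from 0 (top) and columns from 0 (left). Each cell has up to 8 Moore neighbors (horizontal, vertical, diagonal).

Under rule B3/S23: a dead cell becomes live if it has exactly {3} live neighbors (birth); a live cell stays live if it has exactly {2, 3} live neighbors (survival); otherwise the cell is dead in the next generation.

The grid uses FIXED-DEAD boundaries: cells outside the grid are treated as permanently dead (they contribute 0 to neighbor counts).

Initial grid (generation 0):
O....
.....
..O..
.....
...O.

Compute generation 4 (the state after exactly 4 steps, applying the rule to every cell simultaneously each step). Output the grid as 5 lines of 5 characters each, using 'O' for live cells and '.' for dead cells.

Simulating step by step:
Generation 0 (given above): 3 live cells
Generation 1: 0 live cells
.....
.....
.....
.....
.....
Generation 2: 0 live cells
.....
.....
.....
.....
.....
Generation 3: 0 live cells
.....
.....
.....
.....
.....
Generation 4: 0 live cells
(generation 4 grid is the final answer)

Answer: .....
.....
.....
.....
.....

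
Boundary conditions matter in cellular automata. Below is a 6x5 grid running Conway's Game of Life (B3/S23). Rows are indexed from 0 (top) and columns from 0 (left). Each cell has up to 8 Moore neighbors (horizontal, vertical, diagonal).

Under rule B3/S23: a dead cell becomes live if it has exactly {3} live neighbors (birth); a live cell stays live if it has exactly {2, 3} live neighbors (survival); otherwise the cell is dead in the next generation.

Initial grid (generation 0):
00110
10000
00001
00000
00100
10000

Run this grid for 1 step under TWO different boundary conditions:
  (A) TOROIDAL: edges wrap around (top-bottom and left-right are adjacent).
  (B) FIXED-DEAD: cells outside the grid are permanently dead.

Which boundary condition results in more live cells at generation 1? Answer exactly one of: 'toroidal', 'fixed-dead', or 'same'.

Answer: toroidal

Derivation:
Under TOROIDAL boundary, generation 1:
01001
00011
00000
00000
00000
01110
Population = 7

Under FIXED-DEAD boundary, generation 1:
00000
00010
00000
00000
00000
00000
Population = 1

Comparison: toroidal=7, fixed-dead=1 -> toroidal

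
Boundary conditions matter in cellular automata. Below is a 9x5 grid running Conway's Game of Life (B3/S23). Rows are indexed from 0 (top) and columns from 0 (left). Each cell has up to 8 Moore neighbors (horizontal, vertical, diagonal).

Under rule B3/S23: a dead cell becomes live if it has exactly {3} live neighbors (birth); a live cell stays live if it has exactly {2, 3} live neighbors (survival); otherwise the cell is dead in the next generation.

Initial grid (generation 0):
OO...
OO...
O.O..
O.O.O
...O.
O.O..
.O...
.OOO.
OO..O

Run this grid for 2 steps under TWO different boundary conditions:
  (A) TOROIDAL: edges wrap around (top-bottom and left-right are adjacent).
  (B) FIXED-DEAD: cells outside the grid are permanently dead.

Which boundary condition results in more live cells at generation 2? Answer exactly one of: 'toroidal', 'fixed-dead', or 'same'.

Answer: toroidal

Derivation:
Under TOROIDAL boundary, generation 2:
..O.O
.OO..
O.O..
O....
O....
O....
OO.O.
O.O..
..O.O
Population = 16

Under FIXED-DEAD boundary, generation 2:
.O...
O.OO.
..OO.
.....
...O.
.O...
.O.O.
OO.OO
..O..
Population = 15

Comparison: toroidal=16, fixed-dead=15 -> toroidal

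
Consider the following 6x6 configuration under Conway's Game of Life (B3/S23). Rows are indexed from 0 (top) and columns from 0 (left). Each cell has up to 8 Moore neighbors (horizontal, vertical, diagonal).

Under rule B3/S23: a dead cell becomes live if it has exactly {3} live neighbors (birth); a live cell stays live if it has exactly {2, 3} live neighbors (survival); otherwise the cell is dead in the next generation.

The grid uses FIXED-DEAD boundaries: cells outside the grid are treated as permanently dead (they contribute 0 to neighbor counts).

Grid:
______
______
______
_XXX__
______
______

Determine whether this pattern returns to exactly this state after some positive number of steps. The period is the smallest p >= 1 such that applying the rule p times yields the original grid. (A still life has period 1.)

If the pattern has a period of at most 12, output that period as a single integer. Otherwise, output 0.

Simulating and comparing each generation to the original:
Gen 0 (original, given above): 3 live cells
Gen 1: 3 live cells, differs from original
Gen 2: 3 live cells, MATCHES original -> period = 2

Answer: 2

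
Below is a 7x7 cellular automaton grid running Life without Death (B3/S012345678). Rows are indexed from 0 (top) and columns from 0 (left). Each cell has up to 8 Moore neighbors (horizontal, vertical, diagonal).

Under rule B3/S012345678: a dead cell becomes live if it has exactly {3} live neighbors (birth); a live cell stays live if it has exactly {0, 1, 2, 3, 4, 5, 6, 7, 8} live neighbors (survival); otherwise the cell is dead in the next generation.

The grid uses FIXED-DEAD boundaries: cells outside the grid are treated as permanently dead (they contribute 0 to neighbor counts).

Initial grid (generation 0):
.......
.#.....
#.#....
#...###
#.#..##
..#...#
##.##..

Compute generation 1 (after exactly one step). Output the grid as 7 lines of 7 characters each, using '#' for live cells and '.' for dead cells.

Answer: .......
.#.....
#.#..#.
#..####
#.#####
#.#.#.#
#####..

Derivation:
Simulating step by step:
Generation 0 (given above): 17 live cells
Generation 1: 24 live cells
(generation 1 grid is the final answer)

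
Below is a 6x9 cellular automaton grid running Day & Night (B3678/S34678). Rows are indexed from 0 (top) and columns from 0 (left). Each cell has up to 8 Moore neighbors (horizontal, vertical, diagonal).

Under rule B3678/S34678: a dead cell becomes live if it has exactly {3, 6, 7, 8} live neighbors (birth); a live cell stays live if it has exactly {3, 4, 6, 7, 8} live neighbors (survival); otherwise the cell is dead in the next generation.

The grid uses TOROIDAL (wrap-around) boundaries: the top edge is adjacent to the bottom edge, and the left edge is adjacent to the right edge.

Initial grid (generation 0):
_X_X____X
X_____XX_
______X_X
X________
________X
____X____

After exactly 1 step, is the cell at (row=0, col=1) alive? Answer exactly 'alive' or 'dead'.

Simulating step by step:
Generation 0 (given above): 11 live cells
Generation 1: 9 live cells
X______X_
X______X_
X_______X
_______XX
_________
X________

Cell (0,1) at generation 1: 0 -> dead

Answer: dead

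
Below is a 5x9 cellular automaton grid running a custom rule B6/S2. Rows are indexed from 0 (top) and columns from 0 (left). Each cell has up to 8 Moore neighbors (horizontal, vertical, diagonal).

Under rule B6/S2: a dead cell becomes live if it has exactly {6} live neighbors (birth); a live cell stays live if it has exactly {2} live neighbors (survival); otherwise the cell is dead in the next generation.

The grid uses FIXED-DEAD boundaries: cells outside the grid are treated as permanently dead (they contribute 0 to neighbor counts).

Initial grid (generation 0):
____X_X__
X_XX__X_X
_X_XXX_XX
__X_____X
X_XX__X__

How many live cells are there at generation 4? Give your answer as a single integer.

Simulating step by step:
Generation 0 (given above): 19 live cells
Generation 1: 5 live cells
_________
________X
_____X___
________X
__XX_____
Generation 2: 0 live cells
_________
_________
_________
_________
_________
Generation 3: 0 live cells
_________
_________
_________
_________
_________
Generation 4: 0 live cells
_________
_________
_________
_________
_________
Population at generation 4: 0

Answer: 0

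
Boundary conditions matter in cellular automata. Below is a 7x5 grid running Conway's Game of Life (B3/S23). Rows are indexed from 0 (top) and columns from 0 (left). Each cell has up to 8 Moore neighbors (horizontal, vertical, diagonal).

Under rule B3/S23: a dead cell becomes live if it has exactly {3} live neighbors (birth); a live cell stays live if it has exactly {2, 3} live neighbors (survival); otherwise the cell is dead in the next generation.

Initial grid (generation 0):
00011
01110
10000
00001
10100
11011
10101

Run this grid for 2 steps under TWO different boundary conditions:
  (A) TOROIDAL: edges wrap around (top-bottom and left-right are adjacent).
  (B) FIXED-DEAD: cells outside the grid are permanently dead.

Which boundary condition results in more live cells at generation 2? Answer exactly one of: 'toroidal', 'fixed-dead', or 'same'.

Under TOROIDAL boundary, generation 2:
00010
00000
00000
00000
11000
00000
00000
Population = 3

Under FIXED-DEAD boundary, generation 2:
00001
01000
10001
10000
10010
10001
01010
Population = 11

Comparison: toroidal=3, fixed-dead=11 -> fixed-dead

Answer: fixed-dead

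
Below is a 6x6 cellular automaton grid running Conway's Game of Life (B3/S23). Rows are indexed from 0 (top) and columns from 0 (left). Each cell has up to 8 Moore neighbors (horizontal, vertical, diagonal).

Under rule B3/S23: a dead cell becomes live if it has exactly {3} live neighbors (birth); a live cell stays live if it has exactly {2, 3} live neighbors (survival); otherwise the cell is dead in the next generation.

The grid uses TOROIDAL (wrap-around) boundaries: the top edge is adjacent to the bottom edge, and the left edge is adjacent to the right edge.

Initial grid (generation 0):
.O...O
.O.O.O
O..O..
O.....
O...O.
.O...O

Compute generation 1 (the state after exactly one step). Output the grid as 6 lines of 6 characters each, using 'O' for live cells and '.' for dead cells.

Answer: .O...O
.O...O
OOO.OO
OO....
OO....
.O..OO

Derivation:
Simulating step by step:
Generation 0 (given above): 12 live cells
Generation 1: 16 live cells
(generation 1 grid is the final answer)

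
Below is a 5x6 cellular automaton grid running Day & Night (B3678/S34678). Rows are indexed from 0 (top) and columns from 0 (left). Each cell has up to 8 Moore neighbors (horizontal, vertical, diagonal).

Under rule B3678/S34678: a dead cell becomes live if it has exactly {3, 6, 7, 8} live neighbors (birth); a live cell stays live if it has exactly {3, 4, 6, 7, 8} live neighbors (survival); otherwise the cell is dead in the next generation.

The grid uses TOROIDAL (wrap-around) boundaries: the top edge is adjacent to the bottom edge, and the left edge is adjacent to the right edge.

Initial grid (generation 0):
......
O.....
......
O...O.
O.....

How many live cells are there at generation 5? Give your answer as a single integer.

Answer: 0

Derivation:
Simulating step by step:
Generation 0 (given above): 4 live cells
Generation 1: 3 live cells
......
......
.....O
.....O
.....O
Generation 2: 2 live cells
......
......
......
O...O.
......
Generation 3: 0 live cells
......
......
......
......
......
Generation 4: 0 live cells
......
......
......
......
......
Generation 5: 0 live cells
......
......
......
......
......
Population at generation 5: 0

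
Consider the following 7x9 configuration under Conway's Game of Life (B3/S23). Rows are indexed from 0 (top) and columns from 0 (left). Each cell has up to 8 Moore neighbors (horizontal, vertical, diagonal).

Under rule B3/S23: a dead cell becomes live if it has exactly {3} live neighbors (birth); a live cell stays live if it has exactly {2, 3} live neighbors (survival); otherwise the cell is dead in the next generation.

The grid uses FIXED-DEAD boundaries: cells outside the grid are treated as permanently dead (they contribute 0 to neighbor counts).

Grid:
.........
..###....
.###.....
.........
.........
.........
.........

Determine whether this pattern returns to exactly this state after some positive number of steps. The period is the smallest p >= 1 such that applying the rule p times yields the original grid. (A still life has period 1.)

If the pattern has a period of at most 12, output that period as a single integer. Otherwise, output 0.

Simulating and comparing each generation to the original:
Gen 0 (original, given above): 6 live cells
Gen 1: 6 live cells, differs from original
Gen 2: 6 live cells, MATCHES original -> period = 2

Answer: 2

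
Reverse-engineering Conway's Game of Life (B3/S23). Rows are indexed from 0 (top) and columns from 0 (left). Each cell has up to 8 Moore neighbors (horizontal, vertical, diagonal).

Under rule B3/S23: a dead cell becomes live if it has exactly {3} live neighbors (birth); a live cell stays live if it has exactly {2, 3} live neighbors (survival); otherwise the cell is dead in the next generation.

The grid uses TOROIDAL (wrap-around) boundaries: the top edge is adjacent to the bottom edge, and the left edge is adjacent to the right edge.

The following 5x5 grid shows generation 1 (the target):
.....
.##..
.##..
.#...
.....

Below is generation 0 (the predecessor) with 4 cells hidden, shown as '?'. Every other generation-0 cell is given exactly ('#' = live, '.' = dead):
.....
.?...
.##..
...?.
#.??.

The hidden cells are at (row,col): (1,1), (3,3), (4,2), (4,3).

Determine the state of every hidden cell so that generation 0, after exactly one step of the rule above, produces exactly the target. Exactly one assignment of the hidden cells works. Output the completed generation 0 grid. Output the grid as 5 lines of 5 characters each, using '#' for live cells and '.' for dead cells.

Hidden generation-0 cells (in order): (1,1), (3,3), (4,2), (4,3).
A hidden cell only influences target cells in its own 3x3 neighborhood. Try each of the 2^4 = 16 assignments, step the completed generation 0 forward once under B3/S23, and compare with the target:
  (1,1)=. (3,3)=. (4,2)=. (4,3)=. -> step gives (1,1)='.' but target has '#' -> reject
  (1,1)=. (3,3)=. (4,2)=. (4,3)=# -> step gives (1,1)='.' but target has '#' -> reject
  (1,1)=. (3,3)=. (4,2)=# (4,3)=. -> step gives (1,1)='.' but target has '#' -> reject
  (1,1)=. (3,3)=. (4,2)=# (4,3)=# -> step gives (1,1)='.' but target has '#' -> reject
  (1,1)=. (3,3)=# (4,2)=. (4,3)=. -> step gives (1,1)='.' but target has '#' -> reject
  (1,1)=. (3,3)=# (4,2)=. (4,3)=# -> step gives (1,1)='.' but target has '#' -> reject
  (1,1)=. (3,3)=# (4,2)=# (4,3)=. -> step gives (1,1)='.' but target has '#' -> reject
  (1,1)=. (3,3)=# (4,2)=# (4,3)=# -> step gives (1,1)='.' but target has '#' -> reject
  (1,1)=# (3,3)=. (4,2)=. (4,3)=. -> step reproduces the target at every cell -> ACCEPT
  (1,1)=# (3,3)=. (4,2)=. (4,3)=# -> step gives (3,2)='#' but target has '.' -> reject
  (1,1)=# (3,3)=. (4,2)=# (4,3)=. -> step gives (0,1)='#' but target has '.' -> reject
  (1,1)=# (3,3)=. (4,2)=# (4,3)=# -> step gives (0,1)='#' but target has '.' -> reject
  (1,1)=# (3,3)=# (4,2)=. (4,3)=. -> step gives (3,2)='#' but target has '.' -> reject
  (1,1)=# (3,3)=# (4,2)=. (4,3)=# -> step gives (3,3)='#' but target has '.' -> reject
  (1,1)=# (3,3)=# (4,2)=# (4,3)=. -> step gives (0,1)='#' but target has '.' -> reject
  (1,1)=# (3,3)=# (4,2)=# (4,3)=# -> step gives (0,1)='#' but target has '.' -> reject
Unique solution: (1,1)=live, (3,3)=dead, (4,2)=dead, (4,3)=dead.
Check: live-neighbor counts of every cell in the completed generation 0:
22101
22310
22210
23211
01001
Applying B3/S23 to generation 0 with these counts gives:
.....
.##..
.##..
.#...
.....
which matches the target exactly.

Answer: .....
.#...
.##..
.....
#....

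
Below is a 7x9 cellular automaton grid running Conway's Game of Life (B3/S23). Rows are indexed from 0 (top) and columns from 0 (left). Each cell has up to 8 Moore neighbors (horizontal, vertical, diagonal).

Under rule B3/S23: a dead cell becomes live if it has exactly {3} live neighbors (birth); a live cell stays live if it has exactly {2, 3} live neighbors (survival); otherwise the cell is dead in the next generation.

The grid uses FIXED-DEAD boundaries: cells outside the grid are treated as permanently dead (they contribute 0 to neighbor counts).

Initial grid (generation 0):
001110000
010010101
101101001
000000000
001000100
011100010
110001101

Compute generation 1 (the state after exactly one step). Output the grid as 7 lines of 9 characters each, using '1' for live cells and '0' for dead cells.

Answer: 001111000
010000010
011111010
011100000
011100000
100101010
110000110

Derivation:
Simulating step by step:
Generation 0 (given above): 23 live cells
Generation 1: 26 live cells
(generation 1 grid is the final answer)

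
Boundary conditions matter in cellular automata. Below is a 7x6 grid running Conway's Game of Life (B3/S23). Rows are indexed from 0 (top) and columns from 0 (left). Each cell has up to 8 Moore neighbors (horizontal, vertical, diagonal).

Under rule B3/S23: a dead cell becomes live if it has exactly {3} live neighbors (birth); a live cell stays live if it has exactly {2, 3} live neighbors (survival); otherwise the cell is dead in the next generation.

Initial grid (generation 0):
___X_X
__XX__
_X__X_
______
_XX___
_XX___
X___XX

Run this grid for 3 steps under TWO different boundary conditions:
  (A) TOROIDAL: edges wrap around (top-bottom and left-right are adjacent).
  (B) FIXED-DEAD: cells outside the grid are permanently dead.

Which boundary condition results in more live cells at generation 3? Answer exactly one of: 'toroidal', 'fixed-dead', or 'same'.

Under TOROIDAL boundary, generation 3:
______
______
______
______
______
______
______
Population = 0

Under FIXED-DEAD boundary, generation 3:
______
______
______
______
______
X_X___
_XX___
Population = 4

Comparison: toroidal=0, fixed-dead=4 -> fixed-dead

Answer: fixed-dead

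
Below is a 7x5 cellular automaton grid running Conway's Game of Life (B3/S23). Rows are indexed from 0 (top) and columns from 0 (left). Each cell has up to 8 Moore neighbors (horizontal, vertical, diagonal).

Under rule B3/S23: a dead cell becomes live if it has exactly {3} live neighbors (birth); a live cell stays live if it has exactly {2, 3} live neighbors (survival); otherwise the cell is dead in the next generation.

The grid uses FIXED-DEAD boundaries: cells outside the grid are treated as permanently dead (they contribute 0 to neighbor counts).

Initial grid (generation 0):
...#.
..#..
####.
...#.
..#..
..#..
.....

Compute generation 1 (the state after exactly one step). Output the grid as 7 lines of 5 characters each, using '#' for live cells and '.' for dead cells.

Answer: .....
.....
.#.#.
...#.
..##.
.....
.....

Derivation:
Simulating step by step:
Generation 0 (given above): 9 live cells
Generation 1: 5 live cells
(generation 1 grid is the final answer)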